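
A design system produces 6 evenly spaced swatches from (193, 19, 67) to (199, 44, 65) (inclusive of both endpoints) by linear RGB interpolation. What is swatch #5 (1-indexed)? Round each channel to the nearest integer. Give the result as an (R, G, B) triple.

(198, 39, 65)

With 6 swatches and endpoints inclusive, swatch 5 sits at t = (5 − 1)/(6 − 1) = 4/5 ≈ 0.8.
R = 193 + 0.8 × (199 − 193) = 197.8 → 198
G = 19 + 0.8 × (44 − 19) = 39 → 39
B = 67 + 0.8 × (65 − 67) = 65.4 → 65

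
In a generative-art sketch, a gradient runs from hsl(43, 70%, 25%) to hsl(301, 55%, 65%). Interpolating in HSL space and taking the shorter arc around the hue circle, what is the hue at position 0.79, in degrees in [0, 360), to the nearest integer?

322

Hue: 301 − 43 = 258°, but |258| > 180 so the shorter arc goes the other way: Δh = 258 − 360 = -102°.
H = 43 + 0.79 × (-102) = -37.58 → -38 → -38 mod 360 = 322°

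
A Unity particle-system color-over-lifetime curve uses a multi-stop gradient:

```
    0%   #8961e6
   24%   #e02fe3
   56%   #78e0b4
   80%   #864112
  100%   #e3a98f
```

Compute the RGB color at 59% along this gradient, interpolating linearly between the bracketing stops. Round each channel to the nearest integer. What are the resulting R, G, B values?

59% lies between the 56% and 80% stops, so the local fraction is t = (59 − 56)/(80 − 56) = 3/24 ≈ 0.125.
#78e0b4 → (120, 224, 180); #864112 → (134, 65, 18).
R = 120 + 0.125 × (134 − 120) = 121.75 → 122
G = 224 + 0.125 × (65 − 224) = 204.125 → 204
B = 180 + 0.125 × (18 − 180) = 159.75 → 160

(122, 204, 160)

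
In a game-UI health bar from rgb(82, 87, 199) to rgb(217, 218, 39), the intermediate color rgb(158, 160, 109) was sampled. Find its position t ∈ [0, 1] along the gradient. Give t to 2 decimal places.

0.56

Invert the lerp on the B channel (largest span, 160): t = (109 − 199) / (39 − 199) = -90/-160 = 0.5625.
Check on R: (158 − 82)/(217 − 82) = 0.563 ✓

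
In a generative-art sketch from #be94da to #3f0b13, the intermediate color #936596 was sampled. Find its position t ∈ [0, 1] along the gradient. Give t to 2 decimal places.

Invert the lerp on the B channel (largest span, 199): t = (150 − 218) / (19 − 218) = -68/-199 = 0.34171.
Check on R: (147 − 190)/(63 − 190) = 0.3386 ✓

0.34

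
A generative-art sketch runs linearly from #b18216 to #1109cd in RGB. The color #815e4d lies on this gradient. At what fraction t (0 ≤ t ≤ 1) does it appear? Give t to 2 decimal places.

0.30

Invert the lerp on the B channel (largest span, 183): t = (77 − 22) / (205 − 22) = 55/183 = 0.30055.
Check on R: (129 − 177)/(17 − 177) = 0.3 ✓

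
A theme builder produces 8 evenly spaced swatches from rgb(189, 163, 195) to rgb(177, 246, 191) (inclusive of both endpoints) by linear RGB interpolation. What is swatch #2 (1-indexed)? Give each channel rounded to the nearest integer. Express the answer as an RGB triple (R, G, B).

(187, 175, 194)

With 8 swatches and endpoints inclusive, swatch 2 sits at t = (2 − 1)/(8 − 1) = 1/7 ≈ 0.1429.
R = 189 + 0.1429 × (177 − 189) = 187.285 → 187
G = 163 + 0.1429 × (246 − 163) = 174.861 → 175
B = 195 + 0.1429 × (191 − 195) = 194.428 → 194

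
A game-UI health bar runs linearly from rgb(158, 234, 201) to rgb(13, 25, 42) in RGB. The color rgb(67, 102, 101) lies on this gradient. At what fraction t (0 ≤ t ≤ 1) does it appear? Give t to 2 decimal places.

0.63

Invert the lerp on the G channel (largest span, 209): t = (102 − 234) / (25 − 234) = -132/-209 = 0.63158.
Check on R: (67 − 158)/(13 − 158) = 0.6276 ✓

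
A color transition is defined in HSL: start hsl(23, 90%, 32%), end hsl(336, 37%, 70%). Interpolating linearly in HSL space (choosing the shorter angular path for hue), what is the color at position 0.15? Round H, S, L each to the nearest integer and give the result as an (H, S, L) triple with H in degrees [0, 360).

Hue: 336 − 23 = 313°, but |313| > 180 so the shorter arc goes the other way: Δh = 313 − 360 = -47°.
H = 23 + 0.15 × (-47) = 15.95 → 16°
S = 90 + 0.15 × (37 − 90) = 82.05 → 82%
L = 32 + 0.15 × (70 − 32) = 37.7 → 38%

(16, 82, 38)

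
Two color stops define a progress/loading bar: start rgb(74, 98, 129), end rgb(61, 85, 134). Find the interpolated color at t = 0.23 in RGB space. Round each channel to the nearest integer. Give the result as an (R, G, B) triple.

R = 74 + 0.23 × (61 − 74) = 74 + 0.23 × -13 = 71.01 → 71
G = 98 + 0.23 × (85 − 98) = 98 + 0.23 × -13 = 95.01 → 95
B = 129 + 0.23 × (134 − 129) = 129 + 0.23 × 5 = 130.15 → 130

(71, 95, 130)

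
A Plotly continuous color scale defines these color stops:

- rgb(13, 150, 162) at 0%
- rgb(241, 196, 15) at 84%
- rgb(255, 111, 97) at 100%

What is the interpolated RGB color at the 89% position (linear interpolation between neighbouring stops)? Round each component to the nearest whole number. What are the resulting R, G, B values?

(245, 169, 41)

89% lies between the 84% and 100% stops, so the local fraction is t = (89 − 84)/(100 − 84) = 5/16 ≈ 0.3125.
R = 241 + 0.3125 × (255 − 241) = 245.375 → 245
G = 196 + 0.3125 × (111 − 196) = 169.438 → 169
B = 15 + 0.3125 × (97 − 15) = 40.625 → 41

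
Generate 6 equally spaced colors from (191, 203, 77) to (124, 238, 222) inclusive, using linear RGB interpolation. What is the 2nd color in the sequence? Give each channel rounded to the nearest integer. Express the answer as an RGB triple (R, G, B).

With 6 swatches and endpoints inclusive, swatch 2 sits at t = (2 − 1)/(6 − 1) = 1/5 ≈ 0.2.
R = 191 + 0.2 × (124 − 191) = 177.6 → 178
G = 203 + 0.2 × (238 − 203) = 210 → 210
B = 77 + 0.2 × (222 − 77) = 106 → 106

(178, 210, 106)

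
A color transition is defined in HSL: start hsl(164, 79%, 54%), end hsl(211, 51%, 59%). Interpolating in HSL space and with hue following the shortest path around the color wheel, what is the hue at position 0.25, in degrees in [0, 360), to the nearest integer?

Hue arc: Δh = 211 − 164 = 47° (|Δh| ≤ 180, already the shorter path).
H = 164 + 0.25 × (47) = 175.75 → 176°

176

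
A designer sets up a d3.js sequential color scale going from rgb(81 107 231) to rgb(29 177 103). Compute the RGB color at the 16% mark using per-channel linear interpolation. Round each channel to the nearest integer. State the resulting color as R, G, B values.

16% corresponds to t = 0.16.
R = 81 + 0.16 × (29 − 81) = 81 + 0.16 × -52 = 72.68 → 73
G = 107 + 0.16 × (177 − 107) = 107 + 0.16 × 70 = 118.2 → 118
B = 231 + 0.16 × (103 − 231) = 231 + 0.16 × -128 = 210.52 → 211

(73, 118, 211)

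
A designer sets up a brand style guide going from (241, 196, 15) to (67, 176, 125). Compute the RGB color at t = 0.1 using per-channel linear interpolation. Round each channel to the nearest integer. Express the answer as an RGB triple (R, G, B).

(224, 194, 26)

R = 241 + 0.1 × (67 − 241) = 241 + 0.1 × -174 = 223.6 → 224
G = 196 + 0.1 × (176 − 196) = 196 + 0.1 × -20 = 194 → 194
B = 15 + 0.1 × (125 − 15) = 15 + 0.1 × 110 = 26 → 26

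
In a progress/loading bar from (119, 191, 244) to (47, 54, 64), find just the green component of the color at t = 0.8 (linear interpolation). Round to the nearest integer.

81

G = 191 + 0.8 × (54 − 191) = 81.4 → 81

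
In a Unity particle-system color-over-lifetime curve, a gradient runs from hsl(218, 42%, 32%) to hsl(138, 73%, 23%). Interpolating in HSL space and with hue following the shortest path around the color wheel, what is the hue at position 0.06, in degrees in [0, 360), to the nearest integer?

Hue arc: Δh = 138 − 218 = -80° (|Δh| ≤ 180, already the shorter path).
H = 218 + 0.06 × (-80) = 213.2 → 213°

213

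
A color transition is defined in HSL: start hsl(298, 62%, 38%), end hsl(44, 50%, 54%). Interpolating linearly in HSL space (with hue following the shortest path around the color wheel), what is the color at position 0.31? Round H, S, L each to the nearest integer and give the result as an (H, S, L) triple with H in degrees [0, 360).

(331, 58, 43)

Hue: 44 − 298 = -254°, but |-254| > 180 so the shorter arc goes the other way: Δh = -254 + 360 = 106°.
H = 298 + 0.31 × (106) = 330.86 → 331°
S = 62 + 0.31 × (50 − 62) = 58.28 → 58%
L = 38 + 0.31 × (54 − 38) = 42.96 → 43%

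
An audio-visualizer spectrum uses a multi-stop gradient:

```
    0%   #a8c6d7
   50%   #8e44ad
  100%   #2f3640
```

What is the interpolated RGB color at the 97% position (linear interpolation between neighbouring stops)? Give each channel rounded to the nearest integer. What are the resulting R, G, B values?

(53, 55, 71)

97% lies between the 50% and 100% stops, so the local fraction is t = (97 − 50)/(100 − 50) = 47/50 ≈ 0.94.
#8e44ad → (142, 68, 173); #2f3640 → (47, 54, 64).
R = 142 + 0.94 × (47 − 142) = 52.7 → 53
G = 68 + 0.94 × (54 − 68) = 54.84 → 55
B = 173 + 0.94 × (64 − 173) = 70.54 → 71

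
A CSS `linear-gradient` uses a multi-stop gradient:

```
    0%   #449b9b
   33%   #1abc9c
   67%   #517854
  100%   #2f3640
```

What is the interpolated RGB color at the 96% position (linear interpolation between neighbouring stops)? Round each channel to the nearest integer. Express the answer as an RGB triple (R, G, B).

96% lies between the 67% and 100% stops, so the local fraction is t = (96 − 67)/(100 − 67) = 29/33 ≈ 0.8788.
#517854 → (81, 120, 84); #2f3640 → (47, 54, 64).
R = 81 + 0.8788 × (47 − 81) = 51.121 → 51
G = 120 + 0.8788 × (54 − 120) = 61.999 → 62
B = 84 + 0.8788 × (64 − 84) = 66.424 → 66

(51, 62, 66)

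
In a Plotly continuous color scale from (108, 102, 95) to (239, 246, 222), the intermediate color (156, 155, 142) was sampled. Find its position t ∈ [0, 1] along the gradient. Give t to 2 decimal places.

Invert the lerp on the G channel (largest span, 144): t = (155 − 102) / (246 − 102) = 53/144 = 0.36806.
Check on R: (156 − 108)/(239 − 108) = 0.3664 ✓

0.37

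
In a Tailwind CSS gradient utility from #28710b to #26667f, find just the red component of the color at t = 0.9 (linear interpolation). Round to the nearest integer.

R₁ = 40 (from #28710b), R₂ = 38 (from #26667f).
R = 40 + 0.9 × (38 − 40) = 38.2 → 38

38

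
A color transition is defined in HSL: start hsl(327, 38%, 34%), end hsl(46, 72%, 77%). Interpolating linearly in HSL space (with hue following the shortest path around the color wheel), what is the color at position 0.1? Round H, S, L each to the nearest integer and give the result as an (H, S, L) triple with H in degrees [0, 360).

(335, 41, 38)

Hue: 46 − 327 = -281°, but |-281| > 180 so the shorter arc goes the other way: Δh = -281 + 360 = 79°.
H = 327 + 0.1 × (79) = 334.9 → 335°
S = 38 + 0.1 × (72 − 38) = 41.4 → 41%
L = 34 + 0.1 × (77 − 34) = 38.3 → 38%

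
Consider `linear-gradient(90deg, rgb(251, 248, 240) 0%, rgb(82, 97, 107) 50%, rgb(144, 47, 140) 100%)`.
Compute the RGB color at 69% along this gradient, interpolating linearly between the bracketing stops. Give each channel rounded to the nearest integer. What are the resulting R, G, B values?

69% lies between the 50% and 100% stops, so the local fraction is t = (69 − 50)/(100 − 50) = 19/50 ≈ 0.38.
R = 82 + 0.38 × (144 − 82) = 105.56 → 106
G = 97 + 0.38 × (47 − 97) = 78 → 78
B = 107 + 0.38 × (140 − 107) = 119.54 → 120

(106, 78, 120)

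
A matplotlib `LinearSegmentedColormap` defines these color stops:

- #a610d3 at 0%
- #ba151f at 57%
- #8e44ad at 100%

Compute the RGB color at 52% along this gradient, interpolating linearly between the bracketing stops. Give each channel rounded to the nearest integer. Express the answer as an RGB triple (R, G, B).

(184, 21, 47)

52% lies between the 0% and 57% stops, so the local fraction is t = (52 − 0)/(57 − 0) = 52/57 ≈ 0.9123.
#a610d3 → (166, 16, 211); #ba151f → (186, 21, 31).
R = 166 + 0.9123 × (186 − 166) = 184.246 → 184
G = 16 + 0.9123 × (21 − 16) = 20.561 → 21
B = 211 + 0.9123 × (31 − 211) = 46.786 → 47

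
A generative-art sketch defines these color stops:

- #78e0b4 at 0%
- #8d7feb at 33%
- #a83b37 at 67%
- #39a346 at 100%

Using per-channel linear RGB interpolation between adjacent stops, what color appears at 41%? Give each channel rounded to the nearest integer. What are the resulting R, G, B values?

41% lies between the 33% and 67% stops, so the local fraction is t = (41 − 33)/(67 − 33) = 8/34 ≈ 0.2353.
#8d7feb → (141, 127, 235); #a83b37 → (168, 59, 55).
R = 141 + 0.2353 × (168 − 141) = 147.353 → 147
G = 127 + 0.2353 × (59 − 127) = 111 → 111
B = 235 + 0.2353 × (55 − 235) = 192.646 → 193

(147, 111, 193)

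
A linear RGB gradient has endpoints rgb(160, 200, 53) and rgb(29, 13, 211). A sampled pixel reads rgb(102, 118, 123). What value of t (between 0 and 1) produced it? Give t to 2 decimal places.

0.44

Invert the lerp on the G channel (largest span, 187): t = (118 − 200) / (13 − 200) = -82/-187 = 0.4385.
Check on R: (102 − 160)/(29 − 160) = 0.4427 ✓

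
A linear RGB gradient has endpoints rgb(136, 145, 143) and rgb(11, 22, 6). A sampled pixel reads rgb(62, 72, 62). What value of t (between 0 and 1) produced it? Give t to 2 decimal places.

Invert the lerp on the B channel (largest span, 137): t = (62 − 143) / (6 − 143) = -81/-137 = 0.59124.
Check on R: (62 − 136)/(11 − 136) = 0.592 ✓

0.59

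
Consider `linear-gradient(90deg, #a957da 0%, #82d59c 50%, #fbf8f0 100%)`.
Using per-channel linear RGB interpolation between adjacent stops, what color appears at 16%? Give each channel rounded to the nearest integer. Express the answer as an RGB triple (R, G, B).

16% lies between the 0% and 50% stops, so the local fraction is t = (16 − 0)/(50 − 0) = 16/50 ≈ 0.32.
#a957da → (169, 87, 218); #82d59c → (130, 213, 156).
R = 169 + 0.32 × (130 − 169) = 156.52 → 157
G = 87 + 0.32 × (213 − 87) = 127.32 → 127
B = 218 + 0.32 × (156 − 218) = 198.16 → 198

(157, 127, 198)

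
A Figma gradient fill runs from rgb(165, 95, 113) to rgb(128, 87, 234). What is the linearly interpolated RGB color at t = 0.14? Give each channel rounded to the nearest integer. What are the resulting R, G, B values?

(160, 94, 130)

R = 165 + 0.14 × (128 − 165) = 165 + 0.14 × -37 = 159.82 → 160
G = 95 + 0.14 × (87 − 95) = 95 + 0.14 × -8 = 93.88 → 94
B = 113 + 0.14 × (234 − 113) = 113 + 0.14 × 121 = 129.94 → 130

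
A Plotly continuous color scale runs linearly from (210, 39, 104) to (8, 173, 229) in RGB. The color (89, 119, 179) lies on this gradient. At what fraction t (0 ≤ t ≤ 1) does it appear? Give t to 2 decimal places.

Invert the lerp on the R channel (largest span, 202): t = (89 − 210) / (8 − 210) = -121/-202 = 0.59901.
Check on G: (119 − 39)/(173 − 39) = 0.597 ✓

0.60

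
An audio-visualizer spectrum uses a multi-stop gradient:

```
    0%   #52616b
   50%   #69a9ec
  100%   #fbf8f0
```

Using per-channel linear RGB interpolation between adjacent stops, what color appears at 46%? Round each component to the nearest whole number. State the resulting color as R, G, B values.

(103, 163, 226)

46% lies between the 0% and 50% stops, so the local fraction is t = (46 − 0)/(50 − 0) = 46/50 ≈ 0.92.
#52616b → (82, 97, 107); #69a9ec → (105, 169, 236).
R = 82 + 0.92 × (105 − 82) = 103.16 → 103
G = 97 + 0.92 × (169 − 97) = 163.24 → 163
B = 107 + 0.92 × (236 − 107) = 225.68 → 226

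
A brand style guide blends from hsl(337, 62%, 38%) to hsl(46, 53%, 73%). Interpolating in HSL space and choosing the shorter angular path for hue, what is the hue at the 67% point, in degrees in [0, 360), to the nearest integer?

23

Hue: 46 − 337 = -291°, but |-291| > 180 so the shorter arc goes the other way: Δh = -291 + 360 = 69°.
H = 337 + 0.67 × (69) = 383.23 → 383 → 383 mod 360 = 23°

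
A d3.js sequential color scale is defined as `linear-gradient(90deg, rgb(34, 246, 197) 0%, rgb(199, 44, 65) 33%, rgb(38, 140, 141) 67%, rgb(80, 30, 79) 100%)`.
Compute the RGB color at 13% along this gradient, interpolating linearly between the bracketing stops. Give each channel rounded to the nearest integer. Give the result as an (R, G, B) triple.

13% lies between the 0% and 33% stops, so the local fraction is t = (13 − 0)/(33 − 0) = 13/33 ≈ 0.3939.
R = 34 + 0.3939 × (199 − 34) = 98.993 → 99
G = 246 + 0.3939 × (44 − 246) = 166.432 → 166
B = 197 + 0.3939 × (65 − 197) = 145.005 → 145

(99, 166, 145)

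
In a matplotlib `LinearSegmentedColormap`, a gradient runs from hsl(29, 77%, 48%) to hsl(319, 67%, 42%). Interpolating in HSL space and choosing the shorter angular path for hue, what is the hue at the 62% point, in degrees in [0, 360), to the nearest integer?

Hue: 319 − 29 = 290°, but |290| > 180 so the shorter arc goes the other way: Δh = 290 − 360 = -70°.
H = 29 + 0.62 × (-70) = -14.4 → -14 → -14 mod 360 = 346°

346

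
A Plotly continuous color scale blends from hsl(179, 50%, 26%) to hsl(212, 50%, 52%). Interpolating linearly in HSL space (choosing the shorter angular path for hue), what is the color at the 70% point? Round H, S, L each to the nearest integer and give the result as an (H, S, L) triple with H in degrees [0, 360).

(202, 50, 44)

Hue arc: Δh = 212 − 179 = 33° (|Δh| ≤ 180, already the shorter path).
H = 179 + 0.7 × (33) = 202.1 → 202°
S = 50 + 0.7 × (50 − 50) = 50 → 50%
L = 26 + 0.7 × (52 − 26) = 44.2 → 44%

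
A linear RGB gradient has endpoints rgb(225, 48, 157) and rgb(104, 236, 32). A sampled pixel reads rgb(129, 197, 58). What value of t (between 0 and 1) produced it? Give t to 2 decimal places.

0.79

Invert the lerp on the G channel (largest span, 188): t = (197 − 48) / (236 − 48) = 149/188 = 0.79255.
Check on R: (129 − 225)/(104 − 225) = 0.7934 ✓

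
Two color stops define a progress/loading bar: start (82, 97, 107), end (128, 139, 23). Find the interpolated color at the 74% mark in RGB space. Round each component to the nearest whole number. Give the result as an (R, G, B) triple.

74% corresponds to t = 0.74.
R = 82 + 0.74 × (128 − 82) = 82 + 0.74 × 46 = 116.04 → 116
G = 97 + 0.74 × (139 − 97) = 97 + 0.74 × 42 = 128.08 → 128
B = 107 + 0.74 × (23 − 107) = 107 + 0.74 × -84 = 44.84 → 45
So the blended color is (116, 128, 45), about #74802d.

(116, 128, 45)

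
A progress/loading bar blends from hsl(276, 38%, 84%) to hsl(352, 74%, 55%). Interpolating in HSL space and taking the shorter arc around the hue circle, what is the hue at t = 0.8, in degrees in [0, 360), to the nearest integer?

Hue arc: Δh = 352 − 276 = 76° (|Δh| ≤ 180, already the shorter path).
H = 276 + 0.8 × (76) = 336.8 → 337°

337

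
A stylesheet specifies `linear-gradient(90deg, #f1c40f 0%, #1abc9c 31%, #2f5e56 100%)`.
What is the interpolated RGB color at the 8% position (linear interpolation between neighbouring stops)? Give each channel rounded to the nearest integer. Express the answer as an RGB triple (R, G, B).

8% lies between the 0% and 31% stops, so the local fraction is t = (8 − 0)/(31 − 0) = 8/31 ≈ 0.2581.
#f1c40f → (241, 196, 15); #1abc9c → (26, 188, 156).
R = 241 + 0.2581 × (26 − 241) = 185.508 → 186
G = 196 + 0.2581 × (188 − 196) = 193.935 → 194
B = 15 + 0.2581 × (156 − 15) = 51.392 → 51

(186, 194, 51)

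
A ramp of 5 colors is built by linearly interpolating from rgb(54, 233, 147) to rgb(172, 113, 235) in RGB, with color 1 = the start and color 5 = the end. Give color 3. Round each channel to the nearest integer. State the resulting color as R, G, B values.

With 5 swatches and endpoints inclusive, swatch 3 sits at t = (3 − 1)/(5 − 1) = 2/4 ≈ 0.5.
R = 54 + 0.5 × (172 − 54) = 113 → 113
G = 233 + 0.5 × (113 − 233) = 173 → 173
B = 147 + 0.5 × (235 − 147) = 191 → 191

(113, 173, 191)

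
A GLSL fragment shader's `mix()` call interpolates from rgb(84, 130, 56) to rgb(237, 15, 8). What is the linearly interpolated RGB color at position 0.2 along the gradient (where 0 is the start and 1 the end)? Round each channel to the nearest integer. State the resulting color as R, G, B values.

R = 84 + 0.2 × (237 − 84) = 84 + 0.2 × 153 = 114.6 → 115
G = 130 + 0.2 × (15 − 130) = 130 + 0.2 × -115 = 107 → 107
B = 56 + 0.2 × (8 − 56) = 56 + 0.2 × -48 = 46.4 → 46

(115, 107, 46)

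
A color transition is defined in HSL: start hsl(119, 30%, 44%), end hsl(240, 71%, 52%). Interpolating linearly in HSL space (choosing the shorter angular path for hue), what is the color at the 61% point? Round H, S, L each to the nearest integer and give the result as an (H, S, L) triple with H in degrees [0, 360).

(193, 55, 49)

Hue arc: Δh = 240 − 119 = 121° (|Δh| ≤ 180, already the shorter path).
H = 119 + 0.61 × (121) = 192.81 → 193°
S = 30 + 0.61 × (71 − 30) = 55.01 → 55%
L = 44 + 0.61 × (52 − 44) = 48.88 → 49%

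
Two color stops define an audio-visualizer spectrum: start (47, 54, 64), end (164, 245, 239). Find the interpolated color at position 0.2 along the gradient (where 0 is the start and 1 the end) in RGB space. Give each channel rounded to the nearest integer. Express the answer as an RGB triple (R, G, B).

R = 47 + 0.2 × (164 − 47) = 47 + 0.2 × 117 = 70.4 → 70
G = 54 + 0.2 × (245 − 54) = 54 + 0.2 × 191 = 92.2 → 92
B = 64 + 0.2 × (239 − 64) = 64 + 0.2 × 175 = 99 → 99

(70, 92, 99)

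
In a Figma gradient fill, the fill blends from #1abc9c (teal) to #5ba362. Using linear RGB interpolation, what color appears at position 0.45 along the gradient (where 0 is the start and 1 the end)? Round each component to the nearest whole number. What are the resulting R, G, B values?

#1abc9c → (26, 188, 156); #5ba362 → (91, 163, 98).
R = 26 + 0.45 × (91 − 26) = 26 + 0.45 × 65 = 55.25 → 55
G = 188 + 0.45 × (163 − 188) = 188 + 0.45 × -25 = 176.75 → 177
B = 156 + 0.45 × (98 − 156) = 156 + 0.45 × -58 = 129.9 → 130

(55, 177, 130)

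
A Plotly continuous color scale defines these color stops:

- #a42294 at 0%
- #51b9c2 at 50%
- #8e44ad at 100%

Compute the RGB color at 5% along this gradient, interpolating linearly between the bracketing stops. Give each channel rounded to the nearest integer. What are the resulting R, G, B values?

(156, 49, 153)

5% lies between the 0% and 50% stops, so the local fraction is t = (5 − 0)/(50 − 0) = 5/50 ≈ 0.1.
#a42294 → (164, 34, 148); #51b9c2 → (81, 185, 194).
R = 164 + 0.1 × (81 − 164) = 155.7 → 156
G = 34 + 0.1 × (185 − 34) = 49.1 → 49
B = 148 + 0.1 × (194 − 148) = 152.6 → 153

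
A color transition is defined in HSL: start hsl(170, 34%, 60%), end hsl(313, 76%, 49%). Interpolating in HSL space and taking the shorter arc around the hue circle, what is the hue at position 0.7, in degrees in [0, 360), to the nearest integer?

Hue arc: Δh = 313 − 170 = 143° (|Δh| ≤ 180, already the shorter path).
H = 170 + 0.7 × (143) = 270.1 → 270°

270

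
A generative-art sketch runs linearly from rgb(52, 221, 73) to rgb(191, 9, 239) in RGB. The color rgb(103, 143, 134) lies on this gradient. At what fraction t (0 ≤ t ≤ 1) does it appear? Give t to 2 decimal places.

Invert the lerp on the G channel (largest span, 212): t = (143 − 221) / (9 − 221) = -78/-212 = 0.36792.
Check on R: (103 − 52)/(191 − 52) = 0.3669 ✓

0.37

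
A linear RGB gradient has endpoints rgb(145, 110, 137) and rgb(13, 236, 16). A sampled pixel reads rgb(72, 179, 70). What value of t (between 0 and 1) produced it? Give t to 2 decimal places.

0.55

Invert the lerp on the R channel (largest span, 132): t = (72 − 145) / (13 − 145) = -73/-132 = 0.55303.
Check on G: (179 − 110)/(236 − 110) = 0.5476 ✓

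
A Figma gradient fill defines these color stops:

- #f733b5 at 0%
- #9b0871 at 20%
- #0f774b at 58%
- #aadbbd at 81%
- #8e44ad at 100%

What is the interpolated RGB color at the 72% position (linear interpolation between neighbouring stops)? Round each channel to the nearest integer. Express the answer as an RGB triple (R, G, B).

72% lies between the 58% and 81% stops, so the local fraction is t = (72 − 58)/(81 − 58) = 14/23 ≈ 0.6087.
#0f774b → (15, 119, 75); #aadbbd → (170, 219, 189).
R = 15 + 0.6087 × (170 − 15) = 109.349 → 109
G = 119 + 0.6087 × (219 − 119) = 179.87 → 180
B = 75 + 0.6087 × (189 − 75) = 144.392 → 144

(109, 180, 144)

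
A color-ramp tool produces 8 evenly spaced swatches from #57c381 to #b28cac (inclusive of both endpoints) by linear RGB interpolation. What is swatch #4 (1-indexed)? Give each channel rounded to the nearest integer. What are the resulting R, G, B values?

With 8 swatches and endpoints inclusive, swatch 4 sits at t = (4 − 1)/(8 − 1) = 3/7 ≈ 0.4286.
#57c381 → (87, 195, 129); #b28cac → (178, 140, 172).
R = 87 + 0.4286 × (178 − 87) = 126.003 → 126
G = 195 + 0.4286 × (140 − 195) = 171.427 → 171
B = 129 + 0.4286 × (172 − 129) = 147.43 → 147

(126, 171, 147)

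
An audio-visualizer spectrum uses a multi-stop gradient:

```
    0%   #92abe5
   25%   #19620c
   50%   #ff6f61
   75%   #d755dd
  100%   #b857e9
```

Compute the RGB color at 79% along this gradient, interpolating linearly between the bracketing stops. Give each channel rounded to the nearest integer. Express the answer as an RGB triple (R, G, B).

(210, 85, 223)

79% lies between the 75% and 100% stops, so the local fraction is t = (79 − 75)/(100 − 75) = 4/25 ≈ 0.16.
#d755dd → (215, 85, 221); #b857e9 → (184, 87, 233).
R = 215 + 0.16 × (184 − 215) = 210.04 → 210
G = 85 + 0.16 × (87 − 85) = 85.32 → 85
B = 221 + 0.16 × (233 − 221) = 222.92 → 223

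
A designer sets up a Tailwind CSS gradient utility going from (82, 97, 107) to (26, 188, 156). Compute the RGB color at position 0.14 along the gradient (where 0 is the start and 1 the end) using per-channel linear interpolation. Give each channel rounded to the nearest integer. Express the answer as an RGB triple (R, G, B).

R = 82 + 0.14 × (26 − 82) = 82 + 0.14 × -56 = 74.16 → 74
G = 97 + 0.14 × (188 − 97) = 97 + 0.14 × 91 = 109.74 → 110
B = 107 + 0.14 × (156 − 107) = 107 + 0.14 × 49 = 113.86 → 114

(74, 110, 114)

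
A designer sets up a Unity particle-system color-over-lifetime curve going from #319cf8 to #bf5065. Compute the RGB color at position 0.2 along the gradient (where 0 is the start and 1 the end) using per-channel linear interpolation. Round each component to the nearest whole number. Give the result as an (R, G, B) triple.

#319cf8 → (49, 156, 248); #bf5065 → (191, 80, 101).
R = 49 + 0.2 × (191 − 49) = 49 + 0.2 × 142 = 77.4 → 77
G = 156 + 0.2 × (80 − 156) = 156 + 0.2 × -76 = 140.8 → 141
B = 248 + 0.2 × (101 − 248) = 248 + 0.2 × -147 = 218.6 → 219

(77, 141, 219)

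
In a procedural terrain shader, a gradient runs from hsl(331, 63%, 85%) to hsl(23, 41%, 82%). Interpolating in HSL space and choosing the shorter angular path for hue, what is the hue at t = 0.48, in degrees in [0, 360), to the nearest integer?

Hue: 23 − 331 = -308°, but |-308| > 180 so the shorter arc goes the other way: Δh = -308 + 360 = 52°.
H = 331 + 0.48 × (52) = 355.96 → 356°

356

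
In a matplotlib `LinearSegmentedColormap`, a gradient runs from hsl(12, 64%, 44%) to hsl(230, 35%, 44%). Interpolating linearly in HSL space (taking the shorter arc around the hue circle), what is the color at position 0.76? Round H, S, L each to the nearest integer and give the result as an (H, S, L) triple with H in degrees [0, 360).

(264, 42, 44)

Hue: 230 − 12 = 218°, but |218| > 180 so the shorter arc goes the other way: Δh = 218 − 360 = -142°.
H = 12 + 0.76 × (-142) = -95.92 → -96 → -96 mod 360 = 264°
S = 64 + 0.76 × (35 − 64) = 41.96 → 42%
L = 44 + 0.76 × (44 − 44) = 44 → 44%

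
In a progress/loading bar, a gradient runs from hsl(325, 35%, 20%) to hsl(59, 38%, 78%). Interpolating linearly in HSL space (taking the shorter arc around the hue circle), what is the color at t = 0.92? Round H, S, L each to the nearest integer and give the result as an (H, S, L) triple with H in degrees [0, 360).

Hue: 59 − 325 = -266°, but |-266| > 180 so the shorter arc goes the other way: Δh = -266 + 360 = 94°.
H = 325 + 0.92 × (94) = 411.48 → 411 → 411 mod 360 = 51°
S = 35 + 0.92 × (38 − 35) = 37.76 → 38%
L = 20 + 0.92 × (78 − 20) = 73.36 → 73%

(51, 38, 73)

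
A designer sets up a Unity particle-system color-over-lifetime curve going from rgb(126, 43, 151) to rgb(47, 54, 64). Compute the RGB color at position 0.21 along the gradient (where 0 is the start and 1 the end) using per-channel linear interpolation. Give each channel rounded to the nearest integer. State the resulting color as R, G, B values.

(109, 45, 133)

R = 126 + 0.21 × (47 − 126) = 126 + 0.21 × -79 = 109.41 → 109
G = 43 + 0.21 × (54 − 43) = 43 + 0.21 × 11 = 45.31 → 45
B = 151 + 0.21 × (64 − 151) = 151 + 0.21 × -87 = 132.73 → 133
So the blended color is (109, 45, 133), about #6d2d85.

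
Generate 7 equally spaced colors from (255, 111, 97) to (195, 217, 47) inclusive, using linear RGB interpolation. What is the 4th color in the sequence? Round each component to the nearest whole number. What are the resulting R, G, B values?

With 7 swatches and endpoints inclusive, swatch 4 sits at t = (4 − 1)/(7 − 1) = 3/6 ≈ 0.5.
R = 255 + 0.5 × (195 − 255) = 225 → 225
G = 111 + 0.5 × (217 − 111) = 164 → 164
B = 97 + 0.5 × (47 − 97) = 72 → 72

(225, 164, 72)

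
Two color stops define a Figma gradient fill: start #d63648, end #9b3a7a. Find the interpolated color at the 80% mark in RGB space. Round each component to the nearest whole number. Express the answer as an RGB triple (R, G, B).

#d63648 → (214, 54, 72); #9b3a7a → (155, 58, 122).
80% corresponds to t = 0.8.
R = 214 + 0.8 × (155 − 214) = 214 + 0.8 × -59 = 166.8 → 167
G = 54 + 0.8 × (58 − 54) = 54 + 0.8 × 4 = 57.2 → 57
B = 72 + 0.8 × (122 − 72) = 72 + 0.8 × 50 = 112 → 112

(167, 57, 112)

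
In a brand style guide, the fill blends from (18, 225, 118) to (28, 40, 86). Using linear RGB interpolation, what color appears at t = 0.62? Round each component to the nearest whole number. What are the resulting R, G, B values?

R = 18 + 0.62 × (28 − 18) = 18 + 0.62 × 10 = 24.2 → 24
G = 225 + 0.62 × (40 − 225) = 225 + 0.62 × -185 = 110.3 → 110
B = 118 + 0.62 × (86 − 118) = 118 + 0.62 × -32 = 98.16 → 98
So the blended color is (24, 110, 98), about #186e62.

(24, 110, 98)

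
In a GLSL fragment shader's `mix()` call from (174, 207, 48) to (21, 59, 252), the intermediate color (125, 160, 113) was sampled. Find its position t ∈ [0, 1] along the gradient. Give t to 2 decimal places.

Invert the lerp on the B channel (largest span, 204): t = (113 − 48) / (252 − 48) = 65/204 = 0.31863.
Check on R: (125 − 174)/(21 − 174) = 0.3203 ✓

0.32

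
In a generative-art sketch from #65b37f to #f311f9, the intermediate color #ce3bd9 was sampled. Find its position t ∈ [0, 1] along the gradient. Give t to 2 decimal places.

0.74

Invert the lerp on the G channel (largest span, 162): t = (59 − 179) / (17 − 179) = -120/-162 = 0.74074.
Check on R: (206 − 101)/(243 − 101) = 0.7394 ✓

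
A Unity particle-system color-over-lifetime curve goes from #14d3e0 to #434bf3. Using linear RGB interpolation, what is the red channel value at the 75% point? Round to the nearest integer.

R₁ = 20 (from #14d3e0), R₂ = 67 (from #434bf3).
R = 20 + 0.75 × (67 − 20) = 55.25 → 55

55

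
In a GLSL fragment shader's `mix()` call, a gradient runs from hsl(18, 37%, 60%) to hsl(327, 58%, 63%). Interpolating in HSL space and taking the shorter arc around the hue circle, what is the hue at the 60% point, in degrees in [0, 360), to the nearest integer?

347

Hue: 327 − 18 = 309°, but |309| > 180 so the shorter arc goes the other way: Δh = 309 − 360 = -51°.
H = 18 + 0.6 × (-51) = -12.6 → -13 → -13 mod 360 = 347°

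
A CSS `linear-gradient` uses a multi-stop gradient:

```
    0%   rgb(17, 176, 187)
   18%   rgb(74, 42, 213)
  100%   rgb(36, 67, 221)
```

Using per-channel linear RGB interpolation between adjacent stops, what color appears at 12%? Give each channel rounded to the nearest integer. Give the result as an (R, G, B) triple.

(55, 87, 204)

12% lies between the 0% and 18% stops, so the local fraction is t = (12 − 0)/(18 − 0) = 12/18 ≈ 0.6667.
R = 17 + 0.6667 × (74 − 17) = 55.002 → 55
G = 176 + 0.6667 × (42 − 176) = 86.662 → 87
B = 187 + 0.6667 × (213 − 187) = 204.334 → 204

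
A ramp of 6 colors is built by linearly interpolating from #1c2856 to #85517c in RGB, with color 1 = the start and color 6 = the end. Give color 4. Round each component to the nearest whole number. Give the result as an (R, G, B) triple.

With 6 swatches and endpoints inclusive, swatch 4 sits at t = (4 − 1)/(6 − 1) = 3/5 ≈ 0.6.
#1c2856 → (28, 40, 86); #85517c → (133, 81, 124).
R = 28 + 0.6 × (133 − 28) = 91 → 91
G = 40 + 0.6 × (81 − 40) = 64.6 → 65
B = 86 + 0.6 × (124 − 86) = 108.8 → 109

(91, 65, 109)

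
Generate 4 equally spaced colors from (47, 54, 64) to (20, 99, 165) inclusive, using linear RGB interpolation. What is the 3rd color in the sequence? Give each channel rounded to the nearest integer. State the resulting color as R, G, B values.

(29, 84, 131)

With 4 swatches and endpoints inclusive, swatch 3 sits at t = (3 − 1)/(4 − 1) = 2/3 ≈ 0.6667.
R = 47 + 0.6667 × (20 − 47) = 28.999 → 29
G = 54 + 0.6667 × (99 − 54) = 84.001 → 84
B = 64 + 0.6667 × (165 − 64) = 131.337 → 131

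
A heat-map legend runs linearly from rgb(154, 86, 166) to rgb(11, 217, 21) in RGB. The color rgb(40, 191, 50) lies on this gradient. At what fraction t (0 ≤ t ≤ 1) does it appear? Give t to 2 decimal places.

Invert the lerp on the B channel (largest span, 145): t = (50 − 166) / (21 − 166) = -116/-145 = 0.8.
Check on R: (40 − 154)/(11 − 154) = 0.7972 ✓

0.80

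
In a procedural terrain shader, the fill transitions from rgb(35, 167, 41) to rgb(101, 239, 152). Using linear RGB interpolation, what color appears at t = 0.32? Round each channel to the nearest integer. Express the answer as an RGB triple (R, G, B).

(56, 190, 77)

R = 35 + 0.32 × (101 − 35) = 35 + 0.32 × 66 = 56.12 → 56
G = 167 + 0.32 × (239 − 167) = 167 + 0.32 × 72 = 190.04 → 190
B = 41 + 0.32 × (152 − 41) = 41 + 0.32 × 111 = 76.52 → 77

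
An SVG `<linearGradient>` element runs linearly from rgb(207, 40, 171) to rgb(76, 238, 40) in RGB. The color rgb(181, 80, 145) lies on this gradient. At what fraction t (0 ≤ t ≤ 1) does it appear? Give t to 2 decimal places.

Invert the lerp on the G channel (largest span, 198): t = (80 − 40) / (238 − 40) = 40/198 = 0.20202.
Check on R: (181 − 207)/(76 − 207) = 0.1985 ✓

0.20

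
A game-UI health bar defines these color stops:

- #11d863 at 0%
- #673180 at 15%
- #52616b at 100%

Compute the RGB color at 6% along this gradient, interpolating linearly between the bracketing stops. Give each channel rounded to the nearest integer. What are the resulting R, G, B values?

(51, 149, 111)

6% lies between the 0% and 15% stops, so the local fraction is t = (6 − 0)/(15 − 0) = 6/15 ≈ 0.4.
#11d863 → (17, 216, 99); #673180 → (103, 49, 128).
R = 17 + 0.4 × (103 − 17) = 51.4 → 51
G = 216 + 0.4 × (49 − 216) = 149.2 → 149
B = 99 + 0.4 × (128 − 99) = 110.6 → 111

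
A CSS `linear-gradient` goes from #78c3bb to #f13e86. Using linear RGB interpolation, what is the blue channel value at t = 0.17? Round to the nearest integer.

178

B₁ = 187 (from #78c3bb), B₂ = 134 (from #f13e86).
B = 187 + 0.17 × (134 − 187) = 177.99 → 178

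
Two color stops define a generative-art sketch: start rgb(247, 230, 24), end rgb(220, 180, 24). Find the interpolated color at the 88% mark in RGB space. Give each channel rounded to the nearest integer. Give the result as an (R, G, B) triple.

(223, 186, 24)

88% corresponds to t = 0.88.
R = 247 + 0.88 × (220 − 247) = 247 + 0.88 × -27 = 223.24 → 223
G = 230 + 0.88 × (180 − 230) = 230 + 0.88 × -50 = 186 → 186
B = 24 + 0.88 × (24 − 24) = 24 + 0.88 × 0 = 24 → 24
So the blended color is (223, 186, 24), about #dfba18.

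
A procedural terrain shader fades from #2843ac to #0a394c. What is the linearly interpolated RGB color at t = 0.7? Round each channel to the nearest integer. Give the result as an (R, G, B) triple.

#2843ac → (40, 67, 172); #0a394c → (10, 57, 76).
R = 40 + 0.7 × (10 − 40) = 40 + 0.7 × -30 = 19 → 19
G = 67 + 0.7 × (57 − 67) = 67 + 0.7 × -10 = 60 → 60
B = 172 + 0.7 × (76 − 172) = 172 + 0.7 × -96 = 104.8 → 105

(19, 60, 105)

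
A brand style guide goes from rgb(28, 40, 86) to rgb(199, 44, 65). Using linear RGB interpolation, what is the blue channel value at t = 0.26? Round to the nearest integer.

81

B = 86 + 0.26 × (65 − 86) = 80.54 → 81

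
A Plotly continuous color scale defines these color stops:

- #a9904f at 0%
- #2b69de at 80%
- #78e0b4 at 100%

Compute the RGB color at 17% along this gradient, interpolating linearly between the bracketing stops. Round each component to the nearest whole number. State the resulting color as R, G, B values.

(142, 136, 109)

17% lies between the 0% and 80% stops, so the local fraction is t = (17 − 0)/(80 − 0) = 17/80 ≈ 0.2125.
#a9904f → (169, 144, 79); #2b69de → (43, 105, 222).
R = 169 + 0.2125 × (43 − 169) = 142.225 → 142
G = 144 + 0.2125 × (105 − 144) = 135.713 → 136
B = 79 + 0.2125 × (222 − 79) = 109.388 → 109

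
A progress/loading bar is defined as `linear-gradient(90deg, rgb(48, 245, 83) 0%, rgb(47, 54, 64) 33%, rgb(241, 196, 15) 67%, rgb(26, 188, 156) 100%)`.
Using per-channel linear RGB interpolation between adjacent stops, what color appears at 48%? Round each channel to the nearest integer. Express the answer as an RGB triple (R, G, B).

(133, 117, 42)

48% lies between the 33% and 67% stops, so the local fraction is t = (48 − 33)/(67 − 33) = 15/34 ≈ 0.4412.
R = 47 + 0.4412 × (241 − 47) = 132.593 → 133
G = 54 + 0.4412 × (196 − 54) = 116.65 → 117
B = 64 + 0.4412 × (15 − 64) = 42.381 → 42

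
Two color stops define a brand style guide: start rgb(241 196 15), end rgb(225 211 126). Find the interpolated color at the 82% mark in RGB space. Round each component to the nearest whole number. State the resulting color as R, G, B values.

82% corresponds to t = 0.82.
R = 241 + 0.82 × (225 − 241) = 241 + 0.82 × -16 = 227.88 → 228
G = 196 + 0.82 × (211 − 196) = 196 + 0.82 × 15 = 208.3 → 208
B = 15 + 0.82 × (126 − 15) = 15 + 0.82 × 111 = 106.02 → 106

(228, 208, 106)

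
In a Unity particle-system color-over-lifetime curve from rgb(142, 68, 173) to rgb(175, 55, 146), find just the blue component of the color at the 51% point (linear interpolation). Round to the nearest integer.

B = 173 + 0.51 × (146 − 173) = 159.23 → 159

159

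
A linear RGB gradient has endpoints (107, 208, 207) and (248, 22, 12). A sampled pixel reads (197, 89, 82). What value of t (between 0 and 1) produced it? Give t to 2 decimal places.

0.64

Invert the lerp on the B channel (largest span, 195): t = (82 − 207) / (12 − 207) = -125/-195 = 0.64103.
Check on R: (197 − 107)/(248 − 107) = 0.6383 ✓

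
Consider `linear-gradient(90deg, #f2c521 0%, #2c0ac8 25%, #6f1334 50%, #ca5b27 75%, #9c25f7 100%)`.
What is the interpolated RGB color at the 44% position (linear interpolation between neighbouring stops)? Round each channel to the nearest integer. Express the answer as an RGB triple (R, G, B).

(95, 17, 88)

44% lies between the 25% and 50% stops, so the local fraction is t = (44 − 25)/(50 − 25) = 19/25 ≈ 0.76.
#2c0ac8 → (44, 10, 200); #6f1334 → (111, 19, 52).
R = 44 + 0.76 × (111 − 44) = 94.92 → 95
G = 10 + 0.76 × (19 − 10) = 16.84 → 17
B = 200 + 0.76 × (52 − 200) = 87.52 → 88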